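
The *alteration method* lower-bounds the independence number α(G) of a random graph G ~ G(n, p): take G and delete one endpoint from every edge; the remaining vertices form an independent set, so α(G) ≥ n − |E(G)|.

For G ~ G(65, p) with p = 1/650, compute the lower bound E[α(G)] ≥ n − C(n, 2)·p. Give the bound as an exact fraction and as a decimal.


E[|E(G)|] = C(65, 2)·p = 2080 · (1/650) = 16/5.
E[α(G)] ≥ n − E[|E(G)|] = 65 − 16/5 = 309/5.
Numerically: ≈ 61.80000.
(This is only a lower bound; the true E[α(G)] may be larger.)

E[α(G)] ≥ 309/5 ≈ 61.80000.


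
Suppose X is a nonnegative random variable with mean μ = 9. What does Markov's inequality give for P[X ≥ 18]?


μ = E[X] = 9, a = 18.
Markov: P[X ≥ 18] ≤ μ/a = (9)/18 = 1/2.
Numerically: ≈ 0.50000.
(Since a = 18 > μ = 9.00000, the bound 1/2 is < 1 and informative.)

P[X ≥ 18] ≤ 1/2 ≈ 0.50000.


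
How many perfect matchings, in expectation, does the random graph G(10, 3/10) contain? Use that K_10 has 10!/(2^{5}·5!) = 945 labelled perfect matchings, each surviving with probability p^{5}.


K_10 has 10!/(2^{5}·5!) = 945 labelled perfect matchings.
For each such perfect matching H, let X_H = 1 if all 5 edges of H are present in G. Then P[X_H = 1] = p^{5} = (3/10)^{5} = 243/100000.
By linearity: E[X] = Σ_H E[X_H] = 945 · p^{5} = 945 · 243/100000 = 45927/20000.
Numerically: E[X] ≈ 2.2963.

E[X] = 945 · (3/10)^{5} = 45927/20000 ≈ 2.2963.


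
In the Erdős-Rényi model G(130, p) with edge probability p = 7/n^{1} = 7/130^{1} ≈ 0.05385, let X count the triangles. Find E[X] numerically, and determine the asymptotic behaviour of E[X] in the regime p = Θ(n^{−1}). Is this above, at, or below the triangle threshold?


Number of potential triangles: C(130, 3) = 357760.
Each occurs with probability p³ ≈ (0.05385)³ ≈ 1.561220e-04.
By linearity: E[X] = C(130, 3)·p³ ≈ 357760 · 1.561220e-04 ≈ 55.8542.
Here α = 1, so p = 7/n is exactly at the triangle threshold p ~ 1/n. Asymptotically E[X] → c³/6 = 7³/6 = 343/6 ≈ 57.1667, a bounded constant. In this regime the triangle count is asymptotically Poisson(c³/6).

E[X] ≈ 55.8542; in regime p = Θ(1/n^{1}) E[X] stays bounded (at the triangle threshold p ~ 1/n).


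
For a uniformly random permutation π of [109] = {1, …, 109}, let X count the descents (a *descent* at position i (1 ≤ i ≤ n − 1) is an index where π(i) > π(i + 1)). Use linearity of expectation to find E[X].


Write X = Σ X_I over i = 1, …, 108, with X_I the indicator of one descent.
There are 108 indicators.
For each fixed i, the pair (π(i), π(i+1)) is a uniformly random ordered pair of distinct values from {1, …, 109}; by symmetry P[π(i) > π(i+1)] = 1/2.
By linearity: E[X] = 108 · (1/2) = (109 − 1) · (1/2) = 54 ≈ 54.00000.

E[X] = 54 = 54.00000.


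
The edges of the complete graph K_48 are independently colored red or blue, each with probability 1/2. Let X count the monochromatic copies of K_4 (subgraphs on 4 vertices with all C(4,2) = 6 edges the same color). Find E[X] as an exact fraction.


Let X = Σ_S X_S over the C(48, 4) = 194580 subsets S of size 4, where X_S = 1 if the K_4 on S is monochromatic.
For a fixed S, the K_4 on S has C(4, 2) = 6 edges. P[all 6 edges red] = (1/2)^6, and likewise for blue, so P[monochromatic] = 2·(1/2)^6 = 2^{1 − 6} = 1/32.
By linearity of expectation: E[X] = C(48, 4) · 2^{1 − 6} = 194580 · 1/32 = 48645/8.
Numerically: E[X] ≈ 6080.62500.

E[X] = C(48,4)·2^(1−C(4,2)) = 48645/8 ≈ 6080.62500.


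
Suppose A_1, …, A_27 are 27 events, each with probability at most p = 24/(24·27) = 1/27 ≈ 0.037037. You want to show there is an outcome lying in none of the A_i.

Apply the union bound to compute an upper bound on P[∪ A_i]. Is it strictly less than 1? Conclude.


Union bound: P[∪_{i=1}^{27} A_i] ≤ Σ_i P[A_i] ≤ 27·p = 27·(1/27) = 1.
Numerically: 1 ≈ 1.000000.
Is 1 < 1? NO.
Since the bound 1 is ≥ 1, the union bound is uninformative here; it does NOT by itself certify existence.

27·p = 1 ≈ 1.000000; existence NOT certified by the union bound.


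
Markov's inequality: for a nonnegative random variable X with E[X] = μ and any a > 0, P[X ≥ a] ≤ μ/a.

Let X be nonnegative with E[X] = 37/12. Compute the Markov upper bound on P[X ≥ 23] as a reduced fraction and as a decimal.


μ = E[X] = 37/12, a = 23.
Markov: P[X ≥ 23] ≤ μ/a = (37/12)/23 = 37/276.
Numerically: ≈ 0.1341.
(Since a = 23 > μ = 3.0833, the bound 37/276 is < 1 and informative.)

P[X ≥ 23] ≤ 37/276 ≈ 0.1341.


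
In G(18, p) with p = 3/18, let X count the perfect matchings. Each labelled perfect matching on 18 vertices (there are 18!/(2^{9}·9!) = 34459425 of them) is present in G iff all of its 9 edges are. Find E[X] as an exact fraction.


K_18 has 18!/(2^{9}·9!) = 34459425 labelled perfect matchings.
For each such perfect matching H, let X_H = 1 if all 9 edges of H are present in G. Then P[X_H = 1] = p^{9} = (1/6)^{9} = 1/10077696.
By linearity of expectation: E[X] = Σ_H E[X_H] = 34459425 · p^{9} = 34459425 · 1/10077696 = 425425/124416.
Numerically: E[X] ≈ 3.41938.

E[X] = 34459425 · (1/6)^{9} = 425425/124416 ≈ 3.41938.


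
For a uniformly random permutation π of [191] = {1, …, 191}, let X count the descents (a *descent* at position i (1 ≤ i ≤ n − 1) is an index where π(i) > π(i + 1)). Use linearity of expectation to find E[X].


Write X = Σ X_I over i = 1, …, 190, with X_I the indicator of one descent.
There are 190 indicators.
For each fixed i, the pair (π(i), π(i+1)) is a uniformly random ordered pair of distinct values from {1, …, 191}; by symmetry P[π(i) > π(i+1)] = 1/2.
By linearity: E[X] = 190 · (1/2) = (191 − 1) · (1/2) = 95 ≈ 95.00000.

E[X] = 95 = 95.00000.


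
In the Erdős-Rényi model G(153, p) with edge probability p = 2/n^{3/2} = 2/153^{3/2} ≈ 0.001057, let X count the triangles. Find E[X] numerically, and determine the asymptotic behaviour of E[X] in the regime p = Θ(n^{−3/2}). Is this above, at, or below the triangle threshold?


Number of potential triangles: C(153, 3) = 585276.
Each occurs with probability p³ ≈ (0.001057)³ ≈ 1.180262e-09.
By linearity: E[X] = C(153, 3)·p³ ≈ 585276 · 1.180262e-09 ≈ 0.0007.
Since α = 3/2 > 1, p = c/n^{3/2} = o(1/n) is below the triangle threshold p ~ 1/n. Asymptotically E[X] ~ (c³/6)·n^{3(1−α)} = (2³/6)·n^{-1.5} → 0, so by Markov's inequality G has no triangles w.h.p.

E[X] ≈ 0.0007; in regime p = Θ(1/n^{3/2}) E[X] tends to 0 (below the triangle threshold p ~ 1/n).


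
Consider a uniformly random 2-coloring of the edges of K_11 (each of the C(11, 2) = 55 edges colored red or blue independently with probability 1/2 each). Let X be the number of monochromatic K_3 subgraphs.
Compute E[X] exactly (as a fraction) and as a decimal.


Let X = Σ_S X_S over the C(11, 3) = 165 subsets S of size 3, where X_S = 1 if the K_3 on S is monochromatic.
For a fixed S, the K_3 on S has C(3, 2) = 3 edges. P[all 3 edges red] = (1/2)^3, and likewise for blue, so P[monochromatic] = 2·(1/2)^3 = 2^{1 − 3} = 1/4.
Summing: E[X] = C(11, 3) · 2^{1 − 3} = 165 · 1/4 = 165/4.
Numerically: E[X] ≈ 41.250.

E[X] = C(11,3)·2^(1−C(3,2)) = 165/4 ≈ 41.250.


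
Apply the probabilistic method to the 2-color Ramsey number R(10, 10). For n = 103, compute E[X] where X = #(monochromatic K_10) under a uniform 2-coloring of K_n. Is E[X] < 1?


E[X] = C(103, 10) · 2^{1 − 45} = 23591276125340 · 2^{−44} = 23591276125340/17592186044416.
As a reduced fraction: E[X] = 5897819031335/4398046511104 ≈ 1.3410.
Is E[X] < 1? NO.
Since E[X] ≥ 1, the first-moment bound is inconclusive at n = 103; it does NOT by itself certify R(10, 10) > 103.

E[X] = 5897819031335/4398046511104 ≈ 1.3410; E[X] ≥ 1; first-moment method inconclusive here.


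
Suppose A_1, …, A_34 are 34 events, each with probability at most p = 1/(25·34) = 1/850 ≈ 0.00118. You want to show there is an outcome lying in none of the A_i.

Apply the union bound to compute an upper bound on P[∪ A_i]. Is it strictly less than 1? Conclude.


Union bound: P[∪_{i=1}^{34} A_i] ≤ Σ_i P[A_i] ≤ 34·p = 34·(1/850) = 1/25.
Numerically: 1/25 ≈ 0.04000.
Is 1/25 < 1? YES.
Since P[∪ A_i] ≤ 1/25 < 1, the complement has P[∩ A_i^c] ≥ 1 − 1/25 = 24/25 > 0, so some outcome avoids every A_i.

34·p = 1/25 ≈ 0.04000; existence CERTIFIED by the union bound.


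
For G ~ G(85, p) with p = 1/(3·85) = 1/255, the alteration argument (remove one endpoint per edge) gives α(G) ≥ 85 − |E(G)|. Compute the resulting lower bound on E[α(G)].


E[|E(G)|] = C(85, 2)·p = 3570 · (1/255) = 14.
E[α(G)] ≥ n − E[|E(G)|] = 85 − 14 = 71.
Numerically: ≈ 71.0000.
(This is only a lower bound; the true E[α(G)] may be larger.)

E[α(G)] ≥ 71 ≈ 71.0000.


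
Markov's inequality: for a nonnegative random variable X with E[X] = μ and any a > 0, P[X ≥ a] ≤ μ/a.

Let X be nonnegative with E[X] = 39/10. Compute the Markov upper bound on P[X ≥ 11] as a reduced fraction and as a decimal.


μ = E[X] = 39/10, a = 11.
Markov: P[X ≥ 11] ≤ μ/a = (39/10)/11 = 39/110.
Numerically: ≈ 0.355.
(Since a = 11 > μ = 3.900, the bound 39/110 is < 1 and informative.)

P[X ≥ 11] ≤ 39/110 ≈ 0.355.


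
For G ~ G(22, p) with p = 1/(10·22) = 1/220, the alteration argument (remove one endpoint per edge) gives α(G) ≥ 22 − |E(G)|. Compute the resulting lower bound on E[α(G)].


E[|E(G)|] = C(22, 2)·p = 231 · (1/220) = 21/20.
E[α(G)] ≥ n − E[|E(G)|] = 22 − 21/20 = 419/20.
Numerically: ≈ 20.950.
(This is only a lower bound; the true E[α(G)] may be larger.)

E[α(G)] ≥ 419/20 ≈ 20.950.


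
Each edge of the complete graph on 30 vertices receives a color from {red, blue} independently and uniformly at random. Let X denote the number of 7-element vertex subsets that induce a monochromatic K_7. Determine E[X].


Let X = Σ_S X_S over the C(30, 7) = 2035800 subsets S of size 7, where X_S = 1 if the K_7 on S is monochromatic.
For a fixed S, the K_7 on S has C(7, 2) = 21 edges. P[all 21 edges red] = (1/2)^21, and likewise for blue, so P[monochromatic] = 2·(1/2)^21 = 2^{1 − 21} = 1/1048576.
By linearity of expectation: E[X] = C(30, 7) · 2^{1 − 21} = 2035800 · 1/1048576 = 254475/131072.
Numerically: E[X] ≈ 1.941490.

E[X] = C(30,7)·2^(1−C(7,2)) = 254475/131072 ≈ 1.941490.


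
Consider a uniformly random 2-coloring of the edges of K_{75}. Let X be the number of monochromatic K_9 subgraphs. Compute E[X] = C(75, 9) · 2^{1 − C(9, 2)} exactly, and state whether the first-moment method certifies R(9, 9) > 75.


E[X] = C(75, 9) · 2^{1 − 36} = 125595622175 · 2^{−35} = 125595622175/34359738368.
As a reduced fraction: E[X] = 125595622175/34359738368 ≈ 3.65531.
Is E[X] < 1? NO.
Since E[X] ≥ 1, the first-moment bound is inconclusive at n = 75; it does NOT by itself certify R(9, 9) > 75.

E[X] = 125595622175/34359738368 ≈ 3.65531; E[X] ≥ 1; first-moment method inconclusive here.


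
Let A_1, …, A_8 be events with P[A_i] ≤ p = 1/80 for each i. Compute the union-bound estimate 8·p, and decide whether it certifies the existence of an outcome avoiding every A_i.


Union bound: P[∪_{i=1}^{8} A_i] ≤ Σ_i P[A_i] ≤ 8·p = 8·(1/80) = 1/10.
Numerically: 1/10 ≈ 0.1000000.
Is 1/10 < 1? YES.
Since P[∪ A_i] ≤ 1/10 < 1, the complement has P[∩ A_i^c] ≥ 1 − 1/10 = 9/10 > 0, so some outcome avoids every A_i.

8·p = 1/10 ≈ 0.1000000; existence CERTIFIED by the union bound.


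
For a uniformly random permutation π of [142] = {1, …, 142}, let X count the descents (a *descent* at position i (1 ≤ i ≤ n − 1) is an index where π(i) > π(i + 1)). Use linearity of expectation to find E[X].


Write X = Σ X_I over i = 1, …, 141, with X_I the indicator of one descent.
There are 141 indicators.
For each fixed i, the pair (π(i), π(i+1)) is a uniformly random ordered pair of distinct values from {1, …, 142}; by symmetry P[π(i) > π(i+1)] = 1/2.
By linearity: E[X] = 141 · (1/2) = (142 − 1) · (1/2) = 141/2 ≈ 70.50000.

E[X] = 141/2 = 70.50000.


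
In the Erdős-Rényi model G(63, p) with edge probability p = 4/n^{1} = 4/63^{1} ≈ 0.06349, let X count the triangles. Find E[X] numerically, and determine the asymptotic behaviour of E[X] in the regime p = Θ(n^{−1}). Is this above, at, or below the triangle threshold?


Number of potential triangles: C(63, 3) = 39711.
Each occurs with probability p³ ≈ (0.06349)³ ≈ 2.559519e-04.
By linearity: E[X] = C(63, 3)·p³ ≈ 39711 · 2.559519e-04 ≈ 10.1641.
Here α = 1, so p = 4/n is exactly at the triangle threshold p ~ 1/n. Asymptotically E[X] → c³/6 = 4³/6 = 32/3 ≈ 10.6667, a bounded constant. In this regime the triangle count is asymptotically Poisson(c³/6).

E[X] ≈ 10.1641; in regime p = Θ(1/n^{1}) E[X] stays bounded (at the triangle threshold p ~ 1/n).


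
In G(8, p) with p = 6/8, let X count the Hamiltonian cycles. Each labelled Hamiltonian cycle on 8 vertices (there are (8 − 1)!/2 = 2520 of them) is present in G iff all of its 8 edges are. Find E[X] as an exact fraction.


K_8 has (8 − 1)!/2 = 2520 labelled Hamiltonian cycles.
For each such Hamiltonian cycle H, let X_H = 1 if all 8 edges of H are present in G. Then P[X_H = 1] = p^{8} = (3/4)^{8} = 6561/65536.
By linearity of expectation: E[X] = Σ_H E[X_H] = 2520 · p^{8} = 2520 · 6561/65536 = 2066715/8192.
Numerically: E[X] ≈ 252.

E[X] = 2520 · (3/4)^{8} = 2066715/8192 ≈ 252.


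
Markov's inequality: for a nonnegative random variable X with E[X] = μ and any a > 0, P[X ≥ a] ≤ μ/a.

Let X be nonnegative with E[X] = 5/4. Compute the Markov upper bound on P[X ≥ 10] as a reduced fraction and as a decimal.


μ = E[X] = 5/4, a = 10.
Markov: P[X ≥ 10] ≤ μ/a = (5/4)/10 = 1/8.
Numerically: ≈ 0.125000.
(Since a = 10 > μ = 1.250000, the bound 1/8 is < 1 and informative.)

P[X ≥ 10] ≤ 1/8 ≈ 0.125000.


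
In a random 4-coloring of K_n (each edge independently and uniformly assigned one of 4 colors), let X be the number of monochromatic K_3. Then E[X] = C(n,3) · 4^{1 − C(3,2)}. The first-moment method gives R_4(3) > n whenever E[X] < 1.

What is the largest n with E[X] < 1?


We need C(n, 3) · 4^{1 − 3} < 1, i.e. C(n, 3) < 4^{3 − 1} = 16.
Check values of n near the boundary:
  n = 3: C(3, 3) = 1; 1 < 16? YES
  n = 4: C(4, 3) = 4; 4 < 16? YES
  n = 5: C(5, 3) = 10; 10 < 16? YES
  n = 6: C(6, 3) = 20; 20 < 16? NO
The largest n with C(n, 3) < 16 is n = 5 (where E[X] = 5/8 ≈ 0.625000). Hence R_4(3) > 5, i.e. R_4(3) ≥ 6.

Largest n = 5; hence R_4(3) > 5.


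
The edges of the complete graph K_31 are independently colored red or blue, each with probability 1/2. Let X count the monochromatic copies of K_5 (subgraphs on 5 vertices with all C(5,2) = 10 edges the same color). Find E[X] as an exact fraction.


Let X = Σ_S X_S over the C(31, 5) = 169911 subsets S of size 5, where X_S = 1 if the K_5 on S is monochromatic.
For a fixed S, the K_5 on S has C(5, 2) = 10 edges. P[all 10 edges red] = (1/2)^10, and likewise for blue, so P[monochromatic] = 2·(1/2)^10 = 2^{1 − 10} = 1/512.
By linearity of expectation: E[X] = C(31, 5) · 2^{1 − 10} = 169911 · 1/512 = 169911/512.
Numerically: E[X] ≈ 331.8574.

E[X] = C(31,5)·2^(1−C(5,2)) = 169911/512 ≈ 331.8574.


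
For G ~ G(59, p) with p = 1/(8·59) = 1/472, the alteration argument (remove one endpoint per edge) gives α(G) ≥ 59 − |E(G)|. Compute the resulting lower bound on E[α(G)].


E[|E(G)|] = C(59, 2)·p = 1711 · (1/472) = 29/8.
E[α(G)] ≥ n − E[|E(G)|] = 59 − 29/8 = 443/8.
Numerically: ≈ 55.375000.
(This is only a lower bound; the true E[α(G)] may be larger.)

E[α(G)] ≥ 443/8 ≈ 55.375000.


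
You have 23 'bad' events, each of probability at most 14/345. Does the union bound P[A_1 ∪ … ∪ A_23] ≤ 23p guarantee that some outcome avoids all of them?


Union bound: P[∪_{i=1}^{23} A_i] ≤ Σ_i P[A_i] ≤ 23·p = 23·(14/345) = 14/15.
Numerically: 14/15 ≈ 0.933.
Is 14/15 < 1? YES.
Since P[∪ A_i] ≤ 14/15 < 1, the complement has P[∩ A_i^c] ≥ 1 − 14/15 = 1/15 > 0, so some outcome avoids every A_i.

23·p = 14/15 ≈ 0.933; existence CERTIFIED by the union bound.


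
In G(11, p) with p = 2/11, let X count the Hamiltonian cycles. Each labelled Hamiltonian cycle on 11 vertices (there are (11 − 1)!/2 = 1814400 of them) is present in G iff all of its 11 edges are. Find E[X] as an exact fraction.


K_11 has (11 − 1)!/2 = 1814400 labelled Hamiltonian cycles.
For each such Hamiltonian cycle H, let X_H = 1 if all 11 edges of H are present in G. Then P[X_H = 1] = p^{11} = (2/11)^{11} = 2048/285311670611.
Summing the indicators: E[X] = Σ_H E[X_H] = 1814400 · p^{11} = 1814400 · 2048/285311670611 = 3715891200/285311670611.
Numerically: E[X] ≈ 0.01302.

E[X] = 1814400 · (2/11)^{11} = 3715891200/285311670611 ≈ 0.01302.


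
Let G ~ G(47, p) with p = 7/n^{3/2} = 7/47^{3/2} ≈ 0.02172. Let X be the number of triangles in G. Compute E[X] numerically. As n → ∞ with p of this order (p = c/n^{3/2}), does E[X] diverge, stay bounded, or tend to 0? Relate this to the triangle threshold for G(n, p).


Number of potential triangles: C(47, 3) = 16215.
Each occurs with probability p³ ≈ (0.02172)³ ≈ 1.025307e-05.
By linearity: E[X] = C(47, 3)·p³ ≈ 16215 · 1.025307e-05 ≈ 0.1663.
Since α = 3/2 > 1, p = c/n^{3/2} = o(1/n) is below the triangle threshold p ~ 1/n. Asymptotically E[X] ~ (c³/6)·n^{3(1−α)} = (7³/6)·n^{-1.5} → 0, so by Markov's inequality G has no triangles w.h.p.

E[X] ≈ 0.1663; in regime p = Θ(1/n^{3/2}) E[X] tends to 0 (below the triangle threshold p ~ 1/n).


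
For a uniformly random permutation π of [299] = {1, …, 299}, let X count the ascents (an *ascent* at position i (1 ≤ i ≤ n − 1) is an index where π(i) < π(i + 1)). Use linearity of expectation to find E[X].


Write X = Σ X_I over i = 1, …, 298, with X_I the indicator of one ascent.
There are 298 indicators.
For each fixed i, the pair (π(i), π(i+1)) is a uniformly random ordered pair of distinct values from {1, …, 299}; by symmetry P[π(i) < π(i+1)] = 1/2.
By linearity: E[X] = 298 · (1/2) = (299 − 1) · (1/2) = 149 ≈ 149.000.

E[X] = 149 = 149.000.


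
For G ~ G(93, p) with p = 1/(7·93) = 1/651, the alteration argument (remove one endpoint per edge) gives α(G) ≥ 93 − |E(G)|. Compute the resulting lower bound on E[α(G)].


E[|E(G)|] = C(93, 2)·p = 4278 · (1/651) = 46/7.
E[α(G)] ≥ n − E[|E(G)|] = 93 − 46/7 = 605/7.
Numerically: ≈ 86.429.
(This is only a lower bound; the true E[α(G)] may be larger.)

E[α(G)] ≥ 605/7 ≈ 86.429.


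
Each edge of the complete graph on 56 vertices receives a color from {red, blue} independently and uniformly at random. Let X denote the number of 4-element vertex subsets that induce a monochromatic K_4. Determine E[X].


Let X = Σ_S X_S over the C(56, 4) = 367290 subsets S of size 4, where X_S = 1 if the K_4 on S is monochromatic.
For a fixed S, the K_4 on S has C(4, 2) = 6 edges. P[all 6 edges red] = (1/2)^6, and likewise for blue, so P[monochromatic] = 2·(1/2)^6 = 2^{1 − 6} = 1/32.
Summing: E[X] = C(56, 4) · 2^{1 − 6} = 367290 · 1/32 = 183645/16.
Numerically: E[X] ≈ 11477.8125.

E[X] = C(56,4)·2^(1−C(4,2)) = 183645/16 ≈ 11477.8125.


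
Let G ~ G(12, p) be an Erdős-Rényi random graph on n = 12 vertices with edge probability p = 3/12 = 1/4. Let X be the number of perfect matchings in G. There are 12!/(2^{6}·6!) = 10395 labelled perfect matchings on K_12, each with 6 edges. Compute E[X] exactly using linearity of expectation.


K_12 has 12!/(2^{6}·6!) = 10395 labelled perfect matchings.
For each such perfect matching H, let X_H = 1 if all 6 edges of H are present in G. Then P[X_H = 1] = p^{6} = (1/4)^{6} = 1/4096.
Summing the indicators: E[X] = Σ_H E[X_H] = 10395 · p^{6} = 10395 · 1/4096 = 10395/4096.
Numerically: E[X] ≈ 2.5378.

E[X] = 10395 · (1/4)^{6} = 10395/4096 ≈ 2.5378.


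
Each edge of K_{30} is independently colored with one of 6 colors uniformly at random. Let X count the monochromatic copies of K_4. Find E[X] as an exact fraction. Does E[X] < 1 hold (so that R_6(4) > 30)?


E[X] = C(30, 4) · 6^{1 − 6} = 27405 · 6^{−5} = 27405/7776.
As a reduced fraction: E[X] = 1015/288 ≈ 3.5243.
Is E[X] < 1? NO.
Since E[X] ≥ 1, the first-moment bound is inconclusive at n = 30; it does NOT by itself certify R_6(4) > 30.

E[X] = 1015/288 ≈ 3.5243; E[X] ≥ 1; first-moment method inconclusive here.


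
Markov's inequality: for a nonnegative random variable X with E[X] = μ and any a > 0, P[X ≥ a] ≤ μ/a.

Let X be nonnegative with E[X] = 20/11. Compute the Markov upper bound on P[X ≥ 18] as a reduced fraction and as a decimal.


μ = E[X] = 20/11, a = 18.
Markov: P[X ≥ 18] ≤ μ/a = (20/11)/18 = 10/99.
Numerically: ≈ 0.101.
(Since a = 18 > μ = 1.818, the bound 10/99 is < 1 and informative.)

P[X ≥ 18] ≤ 10/99 ≈ 0.101.


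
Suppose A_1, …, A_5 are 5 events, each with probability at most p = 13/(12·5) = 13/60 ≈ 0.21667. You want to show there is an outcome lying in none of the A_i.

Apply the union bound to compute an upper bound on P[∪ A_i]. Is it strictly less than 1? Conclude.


Union bound: P[∪_{i=1}^{5} A_i] ≤ Σ_i P[A_i] ≤ 5·p = 5·(13/60) = 13/12.
Numerically: 13/12 ≈ 1.08333.
Is 13/12 < 1? NO.
Since the bound 13/12 is ≥ 1, the union bound is uninformative here; it does NOT by itself certify existence.

5·p = 13/12 ≈ 1.08333; existence NOT certified by the union bound.


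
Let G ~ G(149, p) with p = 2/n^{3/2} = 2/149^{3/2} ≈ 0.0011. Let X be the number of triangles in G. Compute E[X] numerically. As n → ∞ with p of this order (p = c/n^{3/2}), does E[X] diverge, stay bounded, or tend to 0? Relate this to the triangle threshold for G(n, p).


Number of potential triangles: C(149, 3) = 540274.
Each occurs with probability p³ ≈ (0.0011)³ ≈ 1.329694e-09.
By linearity: E[X] = C(149, 3)·p³ ≈ 540274 · 1.329694e-09 ≈ 0.0007.
Since α = 3/2 > 1, p = c/n^{3/2} = o(1/n) is below the triangle threshold p ~ 1/n. Asymptotically E[X] ~ (c³/6)·n^{3(1−α)} = (2³/6)·n^{-1.5} → 0, so by Markov's inequality G has no triangles w.h.p.

E[X] ≈ 0.0007; in regime p = Θ(1/n^{3/2}) E[X] tends to 0 (below the triangle threshold p ~ 1/n).


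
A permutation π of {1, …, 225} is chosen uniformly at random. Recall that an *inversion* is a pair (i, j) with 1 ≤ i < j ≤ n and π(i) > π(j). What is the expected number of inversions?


Write X = Σ X_I over the C(225, 2) = 25200 pairs i < j, with X_I the indicator of one inversion.
There are 25200 indicators.
For each fixed pair i < j, the values π(i) and π(j) are two distinct elements of {1, …, 225} in uniformly random order; by symmetry P[π(i) > π(j)] = 1/2.
By linearity: E[X] = 25200 · (1/2) = C(225, 2) · (1/2) = 25200/2 = 12600 ≈ 12600.0000.

E[X] = 12600 = 12600.0000.


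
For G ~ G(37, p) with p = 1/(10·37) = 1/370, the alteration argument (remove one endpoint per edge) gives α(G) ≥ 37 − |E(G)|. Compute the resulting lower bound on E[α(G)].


E[|E(G)|] = C(37, 2)·p = 666 · (1/370) = 9/5.
E[α(G)] ≥ n − E[|E(G)|] = 37 − 9/5 = 176/5.
Numerically: ≈ 35.20000.
(This is only a lower bound; the true E[α(G)] may be larger.)

E[α(G)] ≥ 176/5 ≈ 35.20000.


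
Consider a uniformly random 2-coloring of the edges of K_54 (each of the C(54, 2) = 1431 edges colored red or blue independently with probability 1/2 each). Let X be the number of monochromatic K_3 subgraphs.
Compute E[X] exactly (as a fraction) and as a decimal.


Let X = Σ_S X_S over the C(54, 3) = 24804 subsets S of size 3, where X_S = 1 if the K_3 on S is monochromatic.
For a fixed S, the K_3 on S has C(3, 2) = 3 edges. P[all 3 edges red] = (1/2)^3, and likewise for blue, so P[monochromatic] = 2·(1/2)^3 = 2^{1 − 3} = 1/4.
By linearity: E[X] = C(54, 3) · 2^{1 − 3} = 24804 · 1/4 = 6201.
Numerically: E[X] ≈ 6201.000.

E[X] = C(54,3)·2^(1−C(3,2)) = 6201 ≈ 6201.000.


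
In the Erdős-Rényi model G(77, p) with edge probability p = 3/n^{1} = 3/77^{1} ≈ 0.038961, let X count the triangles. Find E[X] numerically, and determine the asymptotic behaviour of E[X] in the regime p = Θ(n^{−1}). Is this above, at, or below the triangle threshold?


Number of potential triangles: C(77, 3) = 73150.
Each occurs with probability p³ ≈ (0.038961)³ ≈ 5.9141398e-05.
By linearity: E[X] = C(77, 3)·p³ ≈ 73150 · 5.9141398e-05 ≈ 4.32619.
Here α = 1, so p = 3/n is exactly at the triangle threshold p ~ 1/n. Asymptotically E[X] → c³/6 = 3³/6 = 9/2 ≈ 4.50000, a bounded constant. In this regime the triangle count is asymptotically Poisson(c³/6).

E[X] ≈ 4.32619; in regime p = Θ(1/n^{1}) E[X] stays bounded (at the triangle threshold p ~ 1/n).


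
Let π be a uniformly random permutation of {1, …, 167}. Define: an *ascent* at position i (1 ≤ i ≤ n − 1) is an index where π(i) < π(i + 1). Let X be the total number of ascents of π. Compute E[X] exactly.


Write X = Σ X_I over i = 1, …, 166, with X_I the indicator of one ascent.
There are 166 indicators.
For each fixed i, the pair (π(i), π(i+1)) is a uniformly random ordered pair of distinct values from {1, …, 167}; by symmetry P[π(i) < π(i+1)] = 1/2.
By linearity: E[X] = 166 · (1/2) = (167 − 1) · (1/2) = 83 ≈ 83.00000.

E[X] = 83 = 83.00000.


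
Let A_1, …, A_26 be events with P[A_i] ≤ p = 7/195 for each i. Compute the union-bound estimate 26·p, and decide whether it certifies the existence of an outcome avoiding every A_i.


Union bound: P[∪_{i=1}^{26} A_i] ≤ Σ_i P[A_i] ≤ 26·p = 26·(7/195) = 14/15.
Numerically: 14/15 ≈ 0.933.
Is 14/15 < 1? YES.
Since P[∪ A_i] ≤ 14/15 < 1, the complement has P[∩ A_i^c] ≥ 1 − 14/15 = 1/15 > 0, so some outcome avoids every A_i.

26·p = 14/15 ≈ 0.933; existence CERTIFIED by the union bound.


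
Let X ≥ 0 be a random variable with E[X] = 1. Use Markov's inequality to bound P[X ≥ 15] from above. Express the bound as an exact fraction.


μ = E[X] = 1, a = 15.
Markov: P[X ≥ 15] ≤ μ/a = (1)/15 = 1/15.
Numerically: ≈ 0.066667.
(Since a = 15 > μ = 1.000000, the bound 1/15 is < 1 and informative.)

P[X ≥ 15] ≤ 1/15 ≈ 0.066667.


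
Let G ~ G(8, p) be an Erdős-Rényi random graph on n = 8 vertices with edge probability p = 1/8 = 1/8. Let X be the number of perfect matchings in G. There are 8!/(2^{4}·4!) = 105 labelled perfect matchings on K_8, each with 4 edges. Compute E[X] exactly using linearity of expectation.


K_8 has 8!/(2^{4}·4!) = 105 labelled perfect matchings.
For each such perfect matching H, let X_H = 1 if all 4 edges of H are present in G. Then P[X_H = 1] = p^{4} = (1/8)^{4} = 1/4096.
Summing the indicators: E[X] = Σ_H E[X_H] = 105 · p^{4} = 105 · 1/4096 = 105/4096.
Numerically: E[X] ≈ 0.025635.

E[X] = 105 · (1/8)^{4} = 105/4096 ≈ 0.025635.


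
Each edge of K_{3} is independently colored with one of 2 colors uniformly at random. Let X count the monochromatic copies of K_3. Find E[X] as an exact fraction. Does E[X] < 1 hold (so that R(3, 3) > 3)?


E[X] = C(3, 3) · 2^{1 − 3} = 1 · 2^{−2} = 1/4.
As a reduced fraction: E[X] = 1/4 ≈ 0.2500.
Is E[X] < 1? YES.
Since E[X] < 1, there exists a 2-coloring of K_{3} with no monochromatic K_3; hence R(3, 3) > 3.

E[X] = 1/4 ≈ 0.2500; E[X] < 1, so R(3, 3) > 3.


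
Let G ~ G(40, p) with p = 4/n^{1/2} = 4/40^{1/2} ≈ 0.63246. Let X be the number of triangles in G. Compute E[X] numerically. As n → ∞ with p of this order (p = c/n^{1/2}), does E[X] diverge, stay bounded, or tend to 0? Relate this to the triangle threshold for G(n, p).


Number of potential triangles: C(40, 3) = 9880.
Each occurs with probability p³ ≈ (0.63246)³ ≈ 2.5298221e-01.
By linearity: E[X] = C(40, 3)·p³ ≈ 9880 · 2.5298221e-01 ≈ 2499.46426.
Since α = 1/2 < 1, p = c/n^{1/2} ≫ 1/n is above the triangle threshold p ~ 1/n. Asymptotically E[X] ~ (c³/6)·n^{3(1−α)} = (4³/6)·n^{1.5} → ∞; triangles are abundant w.h.p.

E[X] ≈ 2499.46426; in regime p = Θ(1/n^{1/2}) E[X] diverges (above the triangle threshold p ~ 1/n).


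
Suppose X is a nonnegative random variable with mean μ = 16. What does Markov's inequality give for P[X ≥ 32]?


μ = E[X] = 16, a = 32.
Markov: P[X ≥ 32] ≤ μ/a = (16)/32 = 1/2.
Numerically: ≈ 0.500.
(Since a = 32 > μ = 16.000, the bound 1/2 is < 1 and informative.)

P[X ≥ 32] ≤ 1/2 ≈ 0.500.


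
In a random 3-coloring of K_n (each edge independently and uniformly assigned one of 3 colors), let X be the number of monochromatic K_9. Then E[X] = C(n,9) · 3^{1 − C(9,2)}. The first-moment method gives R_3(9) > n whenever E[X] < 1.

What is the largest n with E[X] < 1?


We need C(n, 9) · 3^{1 − 36} < 1, i.e. C(n, 9) < 3^{36 − 1} = 50031545098999707.
Check values of n near the boundary:
  n = 296: C(296, 9) = 42513789098994080; 42513789098994080 < 50031545098999707? YES
  n = 297: C(297, 9) = 43842345008337645; 43842345008337645 < 50031545098999707? YES
  n = 298: C(298, 9) = 45207677551849890; 45207677551849890 < 50031545098999707? YES
  n = 299: C(299, 9) = 46610674441390059; 46610674441390059 < 50031545098999707? YES
  n = 300: C(300, 9) = 48052241692154700; 48052241692154700 < 50031545098999707? YES
  n = 301: C(301, 9) = 49533303936090975; 49533303936090975 < 50031545098999707? YES
  n = 302: C(302, 9) = 51054804739588650; 51054804739588650 < 50031545098999707? NO
  n = 303: C(303, 9) = 52617706925494425; 52617706925494425 < 50031545098999707? NO
The largest n with C(n, 9) < 50031545098999707 is n = 301 (where E[X] = 16511101312030325/16677181699666569 ≈ 0.99004). Hence R_3(9) > 301, i.e. R_3(9) ≥ 302.

Largest n = 301; hence R_3(9) > 301.


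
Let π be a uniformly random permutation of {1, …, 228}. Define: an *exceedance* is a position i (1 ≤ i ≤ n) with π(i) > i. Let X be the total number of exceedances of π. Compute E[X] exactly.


Write X = Σ_{i=1}^{228} X_i, where X_i = 1_{π(i) > i}.
For each fixed i, π(i) is uniform over {1, …, 228} (marginal of a uniform permutation), so P[π(i) > i] = (n − i)/n. Summing: Σ_{i=1}^{228} (n − i)/n = (0 + 1 + … + 227)/228 = 228(228 − 1)/(2·228) = (228 − 1)/2.
Hence E[X] = Σ_{i=1}^{228} (228 − i)/228 = 227/2 ≈ 113.500000.

E[X] = 227/2 = 113.500000.


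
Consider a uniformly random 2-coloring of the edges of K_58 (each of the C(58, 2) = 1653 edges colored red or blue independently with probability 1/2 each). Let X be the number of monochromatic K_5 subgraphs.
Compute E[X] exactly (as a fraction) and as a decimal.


Let X = Σ_S X_S over the C(58, 5) = 4582116 subsets S of size 5, where X_S = 1 if the K_5 on S is monochromatic.
For a fixed S, the K_5 on S has C(5, 2) = 10 edges. P[all 10 edges red] = (1/2)^10, and likewise for blue, so P[monochromatic] = 2·(1/2)^10 = 2^{1 − 10} = 1/512.
By linearity: E[X] = C(58, 5) · 2^{1 − 10} = 4582116 · 1/512 = 1145529/128.
Numerically: E[X] ≈ 8949.445.

E[X] = C(58,5)·2^(1−C(5,2)) = 1145529/128 ≈ 8949.445.


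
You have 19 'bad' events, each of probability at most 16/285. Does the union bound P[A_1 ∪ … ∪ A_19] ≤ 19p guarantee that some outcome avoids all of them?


Union bound: P[∪_{i=1}^{19} A_i] ≤ Σ_i P[A_i] ≤ 19·p = 19·(16/285) = 16/15.
Numerically: 16/15 ≈ 1.06667.
Is 16/15 < 1? NO.
Since the bound 16/15 is ≥ 1, the union bound is uninformative here; it does NOT by itself certify existence.

19·p = 16/15 ≈ 1.06667; existence NOT certified by the union bound.


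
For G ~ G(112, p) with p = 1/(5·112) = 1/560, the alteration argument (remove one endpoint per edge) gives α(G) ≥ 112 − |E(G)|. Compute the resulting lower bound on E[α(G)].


E[|E(G)|] = C(112, 2)·p = 6216 · (1/560) = 111/10.
E[α(G)] ≥ n − E[|E(G)|] = 112 − 111/10 = 1009/10.
Numerically: ≈ 100.900000.
(This is only a lower bound; the true E[α(G)] may be larger.)

E[α(G)] ≥ 1009/10 ≈ 100.900000.


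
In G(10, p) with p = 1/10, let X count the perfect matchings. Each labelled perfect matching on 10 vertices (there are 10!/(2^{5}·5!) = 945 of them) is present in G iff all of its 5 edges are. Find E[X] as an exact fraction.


K_10 has 10!/(2^{5}·5!) = 945 labelled perfect matchings.
For each such perfect matching H, let X_H = 1 if all 5 edges of H are present in G. Then P[X_H = 1] = p^{5} = (1/10)^{5} = 1/100000.
By linearity of expectation: E[X] = Σ_H E[X_H] = 945 · p^{5} = 945 · 1/100000 = 189/20000.
Numerically: E[X] ≈ 0.00945.

E[X] = 945 · (1/10)^{5} = 189/20000 ≈ 0.00945.


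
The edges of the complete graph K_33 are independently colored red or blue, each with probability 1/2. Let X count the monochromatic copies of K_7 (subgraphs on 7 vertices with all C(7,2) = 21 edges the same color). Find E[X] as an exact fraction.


Let X = Σ_S X_S over the C(33, 7) = 4272048 subsets S of size 7, where X_S = 1 if the K_7 on S is monochromatic.
For a fixed S, the K_7 on S has C(7, 2) = 21 edges. P[all 21 edges red] = (1/2)^21, and likewise for blue, so P[monochromatic] = 2·(1/2)^21 = 2^{1 − 21} = 1/1048576.
Summing: E[X] = C(33, 7) · 2^{1 − 21} = 4272048 · 1/1048576 = 267003/65536.
Numerically: E[X] ≈ 4.0741.

E[X] = C(33,7)·2^(1−C(7,2)) = 267003/65536 ≈ 4.0741.


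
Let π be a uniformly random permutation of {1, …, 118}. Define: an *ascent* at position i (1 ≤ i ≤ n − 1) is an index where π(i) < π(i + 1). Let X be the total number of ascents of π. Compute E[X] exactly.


Write X = Σ X_I over i = 1, …, 117, with X_I the indicator of one ascent.
There are 117 indicators.
For each fixed i, the pair (π(i), π(i+1)) is a uniformly random ordered pair of distinct values from {1, …, 118}; by symmetry P[π(i) < π(i+1)] = 1/2.
By linearity: E[X] = 117 · (1/2) = (118 − 1) · (1/2) = 117/2 ≈ 58.500000.

E[X] = 117/2 = 58.500000.


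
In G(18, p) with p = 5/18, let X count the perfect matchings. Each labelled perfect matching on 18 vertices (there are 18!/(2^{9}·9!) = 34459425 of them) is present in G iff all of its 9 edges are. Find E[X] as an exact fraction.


K_18 has 18!/(2^{9}·9!) = 34459425 labelled perfect matchings.
For each such perfect matching H, let X_H = 1 if all 9 edges of H are present in G. Then P[X_H = 1] = p^{9} = (5/18)^{9} = 1953125/198359290368.
By linearity: E[X] = Σ_H E[X_H] = 34459425 · p^{9} = 34459425 · 1953125/198359290368 = 830908203125/2448880128.
Numerically: E[X] ≈ 339.3.

E[X] = 34459425 · (5/18)^{9} = 830908203125/2448880128 ≈ 339.3.


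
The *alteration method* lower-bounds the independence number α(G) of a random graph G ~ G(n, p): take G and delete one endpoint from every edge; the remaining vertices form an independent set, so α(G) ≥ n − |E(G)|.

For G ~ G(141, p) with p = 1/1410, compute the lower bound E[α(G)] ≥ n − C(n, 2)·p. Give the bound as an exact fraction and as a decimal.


E[|E(G)|] = C(141, 2)·p = 9870 · (1/1410) = 7.
E[α(G)] ≥ n − E[|E(G)|] = 141 − 7 = 134.
Numerically: ≈ 134.0000.
(This is only a lower bound; the true E[α(G)] may be larger.)

E[α(G)] ≥ 134 ≈ 134.0000.


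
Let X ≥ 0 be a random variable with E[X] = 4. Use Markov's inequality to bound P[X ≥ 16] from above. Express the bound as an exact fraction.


μ = E[X] = 4, a = 16.
Markov: P[X ≥ 16] ≤ μ/a = (4)/16 = 1/4.
Numerically: ≈ 0.250.
(Since a = 16 > μ = 4.000, the bound 1/4 is < 1 and informative.)

P[X ≥ 16] ≤ 1/4 ≈ 0.250.


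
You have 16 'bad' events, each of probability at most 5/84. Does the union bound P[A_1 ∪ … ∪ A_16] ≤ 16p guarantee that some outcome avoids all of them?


Union bound: P[∪_{i=1}^{16} A_i] ≤ Σ_i P[A_i] ≤ 16·p = 16·(5/84) = 20/21.
Numerically: 20/21 ≈ 0.952381.
Is 20/21 < 1? YES.
Since P[∪ A_i] ≤ 20/21 < 1, the complement has P[∩ A_i^c] ≥ 1 − 20/21 = 1/21 > 0, so some outcome avoids every A_i.

16·p = 20/21 ≈ 0.952381; existence CERTIFIED by the union bound.


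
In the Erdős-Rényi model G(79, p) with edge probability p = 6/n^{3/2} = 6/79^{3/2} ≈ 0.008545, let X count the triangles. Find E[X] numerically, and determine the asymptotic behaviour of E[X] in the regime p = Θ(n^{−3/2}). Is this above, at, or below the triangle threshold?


Number of potential triangles: C(79, 3) = 79079.
Each occurs with probability p³ ≈ (0.008545)³ ≈ 6.239242e-07.
By linearity: E[X] = C(79, 3)·p³ ≈ 79079 · 6.239242e-07 ≈ 0.0493.
Since α = 3/2 > 1, p = c/n^{3/2} = o(1/n) is below the triangle threshold p ~ 1/n. Asymptotically E[X] ~ (c³/6)·n^{3(1−α)} = (6³/6)·n^{-1.5} → 0, so by Markov's inequality G has no triangles w.h.p.

E[X] ≈ 0.0493; in regime p = Θ(1/n^{3/2}) E[X] tends to 0 (below the triangle threshold p ~ 1/n).


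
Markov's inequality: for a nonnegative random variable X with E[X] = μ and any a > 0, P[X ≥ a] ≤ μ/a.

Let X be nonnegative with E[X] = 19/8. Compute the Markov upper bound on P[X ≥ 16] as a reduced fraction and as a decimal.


μ = E[X] = 19/8, a = 16.
Markov: P[X ≥ 16] ≤ μ/a = (19/8)/16 = 19/128.
Numerically: ≈ 0.14844.
(Since a = 16 > μ = 2.37500, the bound 19/128 is < 1 and informative.)

P[X ≥ 16] ≤ 19/128 ≈ 0.14844.


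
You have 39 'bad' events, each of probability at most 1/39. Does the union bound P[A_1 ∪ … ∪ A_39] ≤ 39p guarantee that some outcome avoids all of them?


Union bound: P[∪_{i=1}^{39} A_i] ≤ Σ_i P[A_i] ≤ 39·p = 39·(1/39) = 1.
Numerically: 1 ≈ 1.000000.
Is 1 < 1? NO.
Since the bound 1 is ≥ 1, the union bound is uninformative here; it does NOT by itself certify existence.

39·p = 1 ≈ 1.000000; existence NOT certified by the union bound.


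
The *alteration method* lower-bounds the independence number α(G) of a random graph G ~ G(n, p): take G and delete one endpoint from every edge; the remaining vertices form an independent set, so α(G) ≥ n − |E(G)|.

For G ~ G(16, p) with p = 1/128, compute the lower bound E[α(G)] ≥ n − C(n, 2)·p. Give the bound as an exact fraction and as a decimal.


E[|E(G)|] = C(16, 2)·p = 120 · (1/128) = 15/16.
E[α(G)] ≥ n − E[|E(G)|] = 16 − 15/16 = 241/16.
Numerically: ≈ 15.0625.
(This is only a lower bound; the true E[α(G)] may be larger.)

E[α(G)] ≥ 241/16 ≈ 15.0625.


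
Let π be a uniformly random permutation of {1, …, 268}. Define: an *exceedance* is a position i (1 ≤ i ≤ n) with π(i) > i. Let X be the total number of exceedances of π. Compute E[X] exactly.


Write X = Σ_{i=1}^{268} X_i, where X_i = 1_{π(i) > i}.
For each fixed i, π(i) is uniform over {1, …, 268} (marginal of a uniform permutation), so P[π(i) > i] = (n − i)/n. Summing: Σ_{i=1}^{268} (n − i)/n = (0 + 1 + … + 267)/268 = 268(268 − 1)/(2·268) = (268 − 1)/2.
Hence E[X] = Σ_{i=1}^{268} (268 − i)/268 = 267/2 ≈ 133.500000.

E[X] = 267/2 = 133.500000.


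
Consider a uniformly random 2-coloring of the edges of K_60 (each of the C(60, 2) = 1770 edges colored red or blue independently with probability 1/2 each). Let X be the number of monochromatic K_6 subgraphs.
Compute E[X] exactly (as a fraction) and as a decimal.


Let X = Σ_S X_S over the C(60, 6) = 50063860 subsets S of size 6, where X_S = 1 if the K_6 on S is monochromatic.
For a fixed S, the K_6 on S has C(6, 2) = 15 edges. P[all 15 edges red] = (1/2)^15, and likewise for blue, so P[monochromatic] = 2·(1/2)^15 = 2^{1 − 15} = 1/16384.
By linearity: E[X] = C(60, 6) · 2^{1 − 15} = 50063860 · 1/16384 = 12515965/4096.
Numerically: E[X] ≈ 3055.655518.

E[X] = C(60,6)·2^(1−C(6,2)) = 12515965/4096 ≈ 3055.655518.


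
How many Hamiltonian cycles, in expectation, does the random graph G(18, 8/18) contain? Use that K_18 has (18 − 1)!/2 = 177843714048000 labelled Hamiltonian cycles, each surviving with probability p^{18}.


K_18 has (18 − 1)!/2 = 177843714048000 labelled Hamiltonian cycles.
For each such Hamiltonian cycle H, let X_H = 1 if all 18 edges of H are present in G. Then P[X_H = 1] = p^{18} = (4/9)^{18} = 68719476736/150094635296999121.
By linearity of expectation: E[X] = Σ_H E[X_H] = 177843714048000 · p^{18} = 177843714048000 · 68719476736/150094635296999121 = 16764508875398316032000/205891132094649.
Numerically: E[X] ≈ 8.14e+07.

E[X] = 177843714048000 · (4/9)^{18} = 16764508875398316032000/205891132094649 ≈ 8.14e+07.
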